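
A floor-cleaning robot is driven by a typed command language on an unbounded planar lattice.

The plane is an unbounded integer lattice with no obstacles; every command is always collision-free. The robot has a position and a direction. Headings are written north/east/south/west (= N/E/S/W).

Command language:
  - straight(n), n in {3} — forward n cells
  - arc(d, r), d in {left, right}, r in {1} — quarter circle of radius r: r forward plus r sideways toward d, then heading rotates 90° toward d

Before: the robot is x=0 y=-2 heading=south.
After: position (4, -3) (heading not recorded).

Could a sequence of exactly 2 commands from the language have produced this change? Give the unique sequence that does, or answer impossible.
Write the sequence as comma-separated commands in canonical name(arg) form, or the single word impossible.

key: order matters: swapping arc(left, 1) and straight(3) lands elsewhere
from: x=0 y=-2 heading=south
step 1 (arc(left, 1)): x=1 y=-3 heading=east
step 2 (straight(3)): x=4 y=-3 heading=east
no other 2-command option fits: unique.

arc(left, 1), straight(3)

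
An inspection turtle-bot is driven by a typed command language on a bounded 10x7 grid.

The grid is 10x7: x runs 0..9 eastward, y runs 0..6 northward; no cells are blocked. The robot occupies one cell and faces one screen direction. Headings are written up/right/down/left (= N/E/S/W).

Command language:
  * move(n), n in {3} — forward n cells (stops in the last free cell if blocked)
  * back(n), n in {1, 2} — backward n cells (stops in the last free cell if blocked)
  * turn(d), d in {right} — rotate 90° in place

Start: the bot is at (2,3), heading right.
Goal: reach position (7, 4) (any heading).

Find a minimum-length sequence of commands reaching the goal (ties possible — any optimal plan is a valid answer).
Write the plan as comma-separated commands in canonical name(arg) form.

back(1), move(3), move(3), turn(right), back(1)

initial: at (2,3), heading right
1. back(1) → at (1,3), heading right
2. move(3) → at (4,3), heading right
3. move(3) → at (7,3), heading right
4. turn(right) → at (7,3), heading down
5. back(1) → at (7,4), heading down
minimal: 5 command(s), checked below 5.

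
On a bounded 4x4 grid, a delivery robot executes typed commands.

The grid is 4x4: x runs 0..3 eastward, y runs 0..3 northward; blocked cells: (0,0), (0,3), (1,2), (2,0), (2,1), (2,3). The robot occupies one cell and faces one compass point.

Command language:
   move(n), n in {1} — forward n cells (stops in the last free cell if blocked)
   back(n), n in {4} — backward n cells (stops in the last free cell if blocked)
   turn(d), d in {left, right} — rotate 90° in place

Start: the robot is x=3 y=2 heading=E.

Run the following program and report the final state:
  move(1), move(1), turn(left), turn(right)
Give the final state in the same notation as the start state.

x=3 y=2 heading=E

t0: x=3 y=2 heading=E
t=1 move(1) ⇒ x=3 y=2 heading=E
t=2 move(1) ⇒ x=3 y=2 heading=E
t=3 turn(left) ⇒ x=3 y=2 heading=N
t=4 turn(right) ⇒ x=3 y=2 heading=E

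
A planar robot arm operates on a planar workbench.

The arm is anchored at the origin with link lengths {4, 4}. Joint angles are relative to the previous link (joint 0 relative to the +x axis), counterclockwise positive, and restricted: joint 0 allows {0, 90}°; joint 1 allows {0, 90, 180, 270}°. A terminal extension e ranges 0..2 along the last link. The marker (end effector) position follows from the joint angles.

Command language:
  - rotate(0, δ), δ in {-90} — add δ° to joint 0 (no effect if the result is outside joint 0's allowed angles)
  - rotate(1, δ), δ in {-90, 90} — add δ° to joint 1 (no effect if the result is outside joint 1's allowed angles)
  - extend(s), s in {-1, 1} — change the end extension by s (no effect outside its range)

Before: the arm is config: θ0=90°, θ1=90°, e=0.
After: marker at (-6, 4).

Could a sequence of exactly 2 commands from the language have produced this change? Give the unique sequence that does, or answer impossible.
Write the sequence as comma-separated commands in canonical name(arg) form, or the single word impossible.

extend(1), extend(1)

start: config: θ0=90°, θ1=90°, e=0
t=1 extend(1) ⇒ config: θ0=90°, θ1=90°, e=1
t=2 extend(1) ⇒ config: θ0=90°, θ1=90°, e=2
no other 2-command option fits: unique.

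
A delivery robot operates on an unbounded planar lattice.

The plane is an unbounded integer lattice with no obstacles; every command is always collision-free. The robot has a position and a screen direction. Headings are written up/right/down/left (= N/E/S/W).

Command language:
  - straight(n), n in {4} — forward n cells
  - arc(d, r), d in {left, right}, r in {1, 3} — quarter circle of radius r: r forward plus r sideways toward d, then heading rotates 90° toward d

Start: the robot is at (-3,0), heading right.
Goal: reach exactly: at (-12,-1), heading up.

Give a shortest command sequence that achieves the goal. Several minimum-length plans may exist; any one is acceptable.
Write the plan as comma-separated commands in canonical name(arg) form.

initial: at (-3,0), heading right
t=1 arc(right, 1) ⇒ at (-2,-1), heading down
t=2 arc(right, 3) ⇒ at (-5,-4), heading left
t=3 straight(4) ⇒ at (-9,-4), heading left
t=4 arc(right, 3) ⇒ at (-12,-1), heading up
shorter routes all fall short; 4 is best.

arc(right, 1), arc(right, 3), straight(4), arc(right, 3)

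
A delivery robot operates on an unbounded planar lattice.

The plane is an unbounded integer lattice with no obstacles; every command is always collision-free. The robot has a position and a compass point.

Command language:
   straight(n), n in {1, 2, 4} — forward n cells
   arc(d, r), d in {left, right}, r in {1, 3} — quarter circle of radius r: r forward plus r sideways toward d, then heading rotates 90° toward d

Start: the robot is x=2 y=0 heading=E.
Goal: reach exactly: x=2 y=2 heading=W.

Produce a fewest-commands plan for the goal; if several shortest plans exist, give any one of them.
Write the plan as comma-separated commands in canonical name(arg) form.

start: x=2 y=0 heading=E
[1] after arc(left, 1): x=3 y=1 heading=N
[2] after arc(left, 1): x=2 y=2 heading=W
minimal: 2 command(s), checked below 2.

arc(left, 1), arc(left, 1)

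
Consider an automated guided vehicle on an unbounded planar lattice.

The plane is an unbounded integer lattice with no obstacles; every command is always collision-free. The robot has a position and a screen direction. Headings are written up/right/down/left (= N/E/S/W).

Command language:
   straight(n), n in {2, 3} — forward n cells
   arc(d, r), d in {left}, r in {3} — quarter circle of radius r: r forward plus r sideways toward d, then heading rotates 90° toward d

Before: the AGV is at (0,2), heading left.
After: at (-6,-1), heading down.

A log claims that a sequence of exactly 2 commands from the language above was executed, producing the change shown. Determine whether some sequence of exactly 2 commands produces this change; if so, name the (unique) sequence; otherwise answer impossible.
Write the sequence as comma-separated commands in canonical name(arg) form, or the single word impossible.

key: order matters: swapping straight(3) and arc(left, 3) lands elsewhere
t0: at (0,2), heading left
t=1 straight(3) ⇒ at (-3,2), heading left
t=2 arc(left, 3) ⇒ at (-6,-1), heading down
uniquely the one of 9 2-step routes that fits.

straight(3), arc(left, 3)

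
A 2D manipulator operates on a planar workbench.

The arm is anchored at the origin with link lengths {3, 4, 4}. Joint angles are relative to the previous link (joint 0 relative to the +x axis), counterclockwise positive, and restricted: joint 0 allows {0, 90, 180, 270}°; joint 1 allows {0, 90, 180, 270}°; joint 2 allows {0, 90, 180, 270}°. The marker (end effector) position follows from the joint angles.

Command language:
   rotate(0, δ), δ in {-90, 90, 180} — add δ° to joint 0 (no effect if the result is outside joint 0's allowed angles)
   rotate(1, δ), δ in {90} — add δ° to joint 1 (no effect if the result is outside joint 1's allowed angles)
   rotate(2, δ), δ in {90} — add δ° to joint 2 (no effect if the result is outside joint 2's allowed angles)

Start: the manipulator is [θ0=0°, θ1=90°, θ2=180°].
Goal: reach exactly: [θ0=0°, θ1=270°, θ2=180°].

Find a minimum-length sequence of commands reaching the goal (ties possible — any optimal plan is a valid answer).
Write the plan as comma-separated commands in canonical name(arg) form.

rotate(1, 90), rotate(1, 90)

t0: [θ0=0°, θ1=90°, θ2=180°]
1. rotate(1, 90) → [θ0=0°, θ1=180°, θ2=180°]
2. rotate(1, 90) → [θ0=0°, θ1=270°, θ2=180°]
no 1-step plan works, so 2 is optimal.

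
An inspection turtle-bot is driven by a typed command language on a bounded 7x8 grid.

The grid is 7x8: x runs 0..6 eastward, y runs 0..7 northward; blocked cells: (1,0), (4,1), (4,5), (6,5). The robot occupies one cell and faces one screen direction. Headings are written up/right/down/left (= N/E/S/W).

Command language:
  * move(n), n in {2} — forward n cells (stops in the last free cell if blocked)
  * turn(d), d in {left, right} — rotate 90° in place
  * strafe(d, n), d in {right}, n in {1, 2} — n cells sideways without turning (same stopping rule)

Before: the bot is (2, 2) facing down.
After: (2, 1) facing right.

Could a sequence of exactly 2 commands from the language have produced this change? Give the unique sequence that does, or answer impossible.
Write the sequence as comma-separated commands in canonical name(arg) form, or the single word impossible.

key: order matters: swapping turn(left) and strafe(right, 1) lands elsewhere
start: (2, 2) facing down
[1] after turn(left): (2, 2) facing right
[2] after strafe(right, 1): (2, 1) facing right
no other 2-command option fits: unique.

turn(left), strafe(right, 1)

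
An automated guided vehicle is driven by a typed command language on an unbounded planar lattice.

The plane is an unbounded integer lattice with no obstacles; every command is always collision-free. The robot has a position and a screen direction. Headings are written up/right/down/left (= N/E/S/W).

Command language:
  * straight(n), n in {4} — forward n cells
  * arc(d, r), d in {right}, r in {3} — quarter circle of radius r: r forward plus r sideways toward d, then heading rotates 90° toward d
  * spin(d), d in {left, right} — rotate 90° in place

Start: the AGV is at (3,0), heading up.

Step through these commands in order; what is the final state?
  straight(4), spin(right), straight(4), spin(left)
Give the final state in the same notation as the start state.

at (7,4), heading up

start: at (3,0), heading up
t=1 straight(4) ⇒ at (3,4), heading up
t=2 spin(right) ⇒ at (3,4), heading right
t=3 straight(4) ⇒ at (7,4), heading right
t=4 spin(left) ⇒ at (7,4), heading up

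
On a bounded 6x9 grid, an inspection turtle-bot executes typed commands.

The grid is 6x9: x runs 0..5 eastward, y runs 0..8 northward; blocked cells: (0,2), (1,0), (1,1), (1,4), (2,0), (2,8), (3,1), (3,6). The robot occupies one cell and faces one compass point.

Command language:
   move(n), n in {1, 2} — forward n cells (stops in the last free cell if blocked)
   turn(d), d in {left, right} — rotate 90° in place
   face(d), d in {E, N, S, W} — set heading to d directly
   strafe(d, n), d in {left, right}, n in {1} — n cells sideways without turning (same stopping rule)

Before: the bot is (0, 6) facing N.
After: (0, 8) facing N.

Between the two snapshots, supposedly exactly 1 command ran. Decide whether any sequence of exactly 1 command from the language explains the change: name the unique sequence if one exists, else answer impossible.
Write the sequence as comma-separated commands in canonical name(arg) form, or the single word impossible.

move(2)

key: heading stays N — the single command does not turn
start: (0, 6) facing N
t=1 move(2) ⇒ (0, 8) facing N
no rival 1-sequence matches.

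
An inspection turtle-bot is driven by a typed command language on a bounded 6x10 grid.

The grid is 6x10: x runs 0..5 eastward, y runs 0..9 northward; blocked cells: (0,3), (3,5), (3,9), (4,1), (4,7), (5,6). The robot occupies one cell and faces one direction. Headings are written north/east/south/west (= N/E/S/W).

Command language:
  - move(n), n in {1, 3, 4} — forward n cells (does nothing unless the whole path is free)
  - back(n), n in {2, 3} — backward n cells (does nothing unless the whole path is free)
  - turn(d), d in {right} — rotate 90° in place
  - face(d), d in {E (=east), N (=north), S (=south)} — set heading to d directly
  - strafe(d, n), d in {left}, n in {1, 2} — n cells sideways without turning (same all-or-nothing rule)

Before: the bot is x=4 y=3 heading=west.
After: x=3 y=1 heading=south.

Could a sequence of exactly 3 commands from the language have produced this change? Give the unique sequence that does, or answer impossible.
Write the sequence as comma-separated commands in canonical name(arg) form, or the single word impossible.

key: running face(S) before move(1) would end elsewhere — order is forced
initial: x=4 y=3 heading=west
step 1 (move(1)): x=3 y=3 heading=west
step 2 (strafe(left, 2)): x=3 y=1 heading=west
step 3 (face(S)): x=3 y=1 heading=south
no other 3-command option fits: unique.

move(1), strafe(left, 2), face(S)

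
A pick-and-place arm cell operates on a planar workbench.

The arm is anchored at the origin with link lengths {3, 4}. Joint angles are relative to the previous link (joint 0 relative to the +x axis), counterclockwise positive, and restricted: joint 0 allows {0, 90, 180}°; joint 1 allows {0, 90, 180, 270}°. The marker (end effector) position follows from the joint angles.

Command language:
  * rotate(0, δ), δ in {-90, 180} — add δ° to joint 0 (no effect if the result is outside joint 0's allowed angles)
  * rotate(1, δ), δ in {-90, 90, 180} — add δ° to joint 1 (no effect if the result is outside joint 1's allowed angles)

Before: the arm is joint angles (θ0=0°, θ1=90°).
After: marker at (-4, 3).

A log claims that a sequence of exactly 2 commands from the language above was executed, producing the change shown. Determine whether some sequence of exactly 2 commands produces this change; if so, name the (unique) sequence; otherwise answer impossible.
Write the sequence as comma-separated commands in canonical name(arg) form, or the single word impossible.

rotate(0, 180), rotate(0, -90)

key: running rotate(0, -90) before rotate(0, 180) would end elsewhere — order is forced
initial: joint angles (θ0=0°, θ1=90°)
[1] after rotate(0, 180): joint angles (θ0=180°, θ1=90°)
[2] after rotate(0, -90): joint angles (θ0=90°, θ1=90°)
no other 2-command option fits: unique.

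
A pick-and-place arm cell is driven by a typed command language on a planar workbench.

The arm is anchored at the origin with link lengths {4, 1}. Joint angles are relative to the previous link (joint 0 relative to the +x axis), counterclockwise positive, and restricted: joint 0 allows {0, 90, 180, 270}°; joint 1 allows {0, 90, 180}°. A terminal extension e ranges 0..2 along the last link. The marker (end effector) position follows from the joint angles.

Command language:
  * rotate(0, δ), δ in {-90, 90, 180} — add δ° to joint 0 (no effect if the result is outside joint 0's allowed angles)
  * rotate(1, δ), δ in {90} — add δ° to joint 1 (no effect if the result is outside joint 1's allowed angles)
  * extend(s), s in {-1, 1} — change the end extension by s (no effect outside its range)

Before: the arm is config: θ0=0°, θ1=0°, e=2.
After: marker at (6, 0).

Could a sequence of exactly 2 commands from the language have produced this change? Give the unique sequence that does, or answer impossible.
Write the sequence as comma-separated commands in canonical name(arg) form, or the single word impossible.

key: order matters: swapping extend(1) and extend(-1) lands elsewhere
begin: config: θ0=0°, θ1=0°, e=2
step 1 (extend(1)): config: θ0=0°, θ1=0°, e=2
step 2 (extend(-1)): config: θ0=0°, θ1=0°, e=1
all 36 alternatives checked — unique.

extend(1), extend(-1)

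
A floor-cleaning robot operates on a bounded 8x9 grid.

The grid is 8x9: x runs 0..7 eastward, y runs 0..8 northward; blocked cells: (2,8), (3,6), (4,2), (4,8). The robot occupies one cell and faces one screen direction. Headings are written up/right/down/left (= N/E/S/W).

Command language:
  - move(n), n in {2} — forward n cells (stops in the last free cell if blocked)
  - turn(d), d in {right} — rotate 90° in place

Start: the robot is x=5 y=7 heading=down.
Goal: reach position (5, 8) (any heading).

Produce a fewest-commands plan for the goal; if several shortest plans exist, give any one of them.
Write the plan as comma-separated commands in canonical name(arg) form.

t0: x=5 y=7 heading=down
[1] after turn(right): x=5 y=7 heading=left
[2] after turn(right): x=5 y=7 heading=up
[3] after move(2): x=5 y=8 heading=up
minimal: 3 command(s), checked below 3.

turn(right), turn(right), move(2)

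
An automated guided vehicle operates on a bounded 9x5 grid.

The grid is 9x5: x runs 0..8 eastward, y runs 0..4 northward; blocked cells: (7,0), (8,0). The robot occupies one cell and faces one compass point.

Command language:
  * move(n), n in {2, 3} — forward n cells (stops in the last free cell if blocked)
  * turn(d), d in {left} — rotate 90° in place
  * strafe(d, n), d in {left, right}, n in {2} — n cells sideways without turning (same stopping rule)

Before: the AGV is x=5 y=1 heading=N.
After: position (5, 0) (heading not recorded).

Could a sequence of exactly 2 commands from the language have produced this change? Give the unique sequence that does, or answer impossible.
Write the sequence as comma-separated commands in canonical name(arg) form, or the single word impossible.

key: strafe(left, 2) runs into the grid edge before its full distance
from: x=5 y=1 heading=N
[1] after turn(left): x=5 y=1 heading=W
[2] after strafe(left, 2): x=5 y=0 heading=W
uniquely the one of 25 2-step routes that fits.

turn(left), strafe(left, 2)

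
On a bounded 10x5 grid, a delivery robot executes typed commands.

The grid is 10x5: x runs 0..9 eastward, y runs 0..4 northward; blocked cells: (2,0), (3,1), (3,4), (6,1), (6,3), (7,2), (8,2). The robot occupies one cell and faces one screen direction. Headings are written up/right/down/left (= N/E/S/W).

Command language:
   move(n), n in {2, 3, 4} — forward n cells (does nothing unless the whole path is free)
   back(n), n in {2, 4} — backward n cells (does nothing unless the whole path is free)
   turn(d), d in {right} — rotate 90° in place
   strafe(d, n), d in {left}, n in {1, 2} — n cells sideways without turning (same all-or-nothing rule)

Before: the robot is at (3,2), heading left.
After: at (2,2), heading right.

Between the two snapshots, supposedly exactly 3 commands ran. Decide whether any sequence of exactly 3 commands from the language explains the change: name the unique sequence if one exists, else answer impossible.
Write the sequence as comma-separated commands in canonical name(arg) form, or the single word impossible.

key: cell and facing (now E) both changed — the 3 commands mix motion and turning
t0: at (3,2), heading left
1. turn(right) → at (3,2), heading up
2. strafe(left, 1) → at (2,2), heading up
3. turn(right) → at (2,2), heading right
uniquely the one of 512 3-step routes that fits.

turn(right), strafe(left, 1), turn(right)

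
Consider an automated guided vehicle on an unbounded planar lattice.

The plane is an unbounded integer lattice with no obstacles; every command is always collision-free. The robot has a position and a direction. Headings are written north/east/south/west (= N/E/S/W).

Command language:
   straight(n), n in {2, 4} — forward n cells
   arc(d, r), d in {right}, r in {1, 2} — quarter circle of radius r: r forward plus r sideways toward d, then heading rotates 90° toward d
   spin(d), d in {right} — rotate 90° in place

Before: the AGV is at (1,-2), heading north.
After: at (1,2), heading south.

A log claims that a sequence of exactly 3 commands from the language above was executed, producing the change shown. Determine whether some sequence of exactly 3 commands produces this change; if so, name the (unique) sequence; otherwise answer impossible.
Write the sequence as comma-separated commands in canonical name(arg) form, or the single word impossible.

key: position moved to (1,2) AND the heading swung to S — translation plus rotation needed
t0: at (1,-2), heading north
t=1 straight(4) ⇒ at (1,2), heading north
t=2 spin(right) ⇒ at (1,2), heading east
t=3 spin(right) ⇒ at (1,2), heading south
no rival 3-sequence matches.

straight(4), spin(right), spin(right)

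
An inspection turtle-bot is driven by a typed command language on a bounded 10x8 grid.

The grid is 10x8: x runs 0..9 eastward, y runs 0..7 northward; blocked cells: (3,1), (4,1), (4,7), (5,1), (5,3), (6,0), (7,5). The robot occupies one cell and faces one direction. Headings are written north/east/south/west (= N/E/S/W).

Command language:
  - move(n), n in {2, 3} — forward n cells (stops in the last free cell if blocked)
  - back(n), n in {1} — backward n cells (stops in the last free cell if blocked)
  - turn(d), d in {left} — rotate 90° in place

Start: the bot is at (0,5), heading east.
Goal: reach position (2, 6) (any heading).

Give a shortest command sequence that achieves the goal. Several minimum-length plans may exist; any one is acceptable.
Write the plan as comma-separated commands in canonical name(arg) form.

move(2), turn(left), move(3), back(1)

from: at (0,5), heading east
step 1 (move(2)): at (2,5), heading east
step 2 (turn(left)): at (2,5), heading north
step 3 (move(3)): at (2,7), heading north
step 4 (back(1)): at (2,6), heading north
no 3-step plan works, so 4 is optimal.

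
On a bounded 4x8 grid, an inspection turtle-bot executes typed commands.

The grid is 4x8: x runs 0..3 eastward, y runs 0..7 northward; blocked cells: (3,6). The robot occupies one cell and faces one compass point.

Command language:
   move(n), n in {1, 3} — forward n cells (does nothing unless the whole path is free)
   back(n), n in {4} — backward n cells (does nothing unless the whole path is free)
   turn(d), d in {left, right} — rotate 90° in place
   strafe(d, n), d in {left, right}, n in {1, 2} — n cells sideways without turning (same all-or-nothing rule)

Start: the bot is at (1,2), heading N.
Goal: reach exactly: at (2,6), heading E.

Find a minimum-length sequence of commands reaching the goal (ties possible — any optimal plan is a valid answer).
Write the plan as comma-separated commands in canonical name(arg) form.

move(3), strafe(right, 1), turn(right), strafe(left, 1)

t0: at (1,2), heading N
t=1 move(3) ⇒ at (1,5), heading N
t=2 strafe(right, 1) ⇒ at (2,5), heading N
t=3 turn(right) ⇒ at (2,5), heading E
t=4 strafe(left, 1) ⇒ at (2,6), heading E
nothing shorter than 4 reaches the goal.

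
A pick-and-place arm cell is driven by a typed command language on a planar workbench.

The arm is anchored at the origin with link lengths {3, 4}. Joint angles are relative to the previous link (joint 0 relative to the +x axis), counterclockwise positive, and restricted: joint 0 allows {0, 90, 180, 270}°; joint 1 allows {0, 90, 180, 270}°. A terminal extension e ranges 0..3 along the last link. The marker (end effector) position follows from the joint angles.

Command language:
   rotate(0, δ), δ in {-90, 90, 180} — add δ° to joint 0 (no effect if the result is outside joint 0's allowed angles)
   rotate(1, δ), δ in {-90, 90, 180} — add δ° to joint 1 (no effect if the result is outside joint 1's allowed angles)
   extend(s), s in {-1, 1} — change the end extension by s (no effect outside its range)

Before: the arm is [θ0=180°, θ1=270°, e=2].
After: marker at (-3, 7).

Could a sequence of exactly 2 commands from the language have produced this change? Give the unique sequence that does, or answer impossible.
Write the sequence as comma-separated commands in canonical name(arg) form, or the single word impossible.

initial: [θ0=180°, θ1=270°, e=2]
1. extend(1) → [θ0=180°, θ1=270°, e=3]
2. extend(1) → [θ0=180°, θ1=270°, e=3]
no rival 2-sequence matches.

extend(1), extend(1)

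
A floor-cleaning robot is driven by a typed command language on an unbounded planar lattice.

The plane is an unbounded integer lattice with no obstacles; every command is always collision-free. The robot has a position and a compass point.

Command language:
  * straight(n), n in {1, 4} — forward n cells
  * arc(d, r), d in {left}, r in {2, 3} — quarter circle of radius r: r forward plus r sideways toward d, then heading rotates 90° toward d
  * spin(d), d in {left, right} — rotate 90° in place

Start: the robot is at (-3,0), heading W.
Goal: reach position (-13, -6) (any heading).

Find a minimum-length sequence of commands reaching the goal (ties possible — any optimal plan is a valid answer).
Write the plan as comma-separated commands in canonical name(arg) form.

arc(left, 3), spin(right), straight(4), arc(left, 3)

start: at (-3,0), heading W
1. arc(left, 3) → at (-6,-3), heading S
2. spin(right) → at (-6,-3), heading W
3. straight(4) → at (-10,-3), heading W
4. arc(left, 3) → at (-13,-6), heading S
nothing shorter than 4 reaches the goal.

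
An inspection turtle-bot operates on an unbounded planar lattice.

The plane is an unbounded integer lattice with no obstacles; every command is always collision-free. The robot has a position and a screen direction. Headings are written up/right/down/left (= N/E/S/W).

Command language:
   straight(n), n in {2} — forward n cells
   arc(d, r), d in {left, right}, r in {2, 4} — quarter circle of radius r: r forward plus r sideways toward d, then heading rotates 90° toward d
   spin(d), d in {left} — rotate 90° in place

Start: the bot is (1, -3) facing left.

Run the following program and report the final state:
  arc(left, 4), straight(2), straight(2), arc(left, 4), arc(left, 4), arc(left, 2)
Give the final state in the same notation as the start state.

start: (1, -3) facing left
t=1 arc(left, 4) ⇒ (-3, -7) facing down
t=2 straight(2) ⇒ (-3, -9) facing down
t=3 straight(2) ⇒ (-3, -11) facing down
t=4 arc(left, 4) ⇒ (1, -15) facing right
t=5 arc(left, 4) ⇒ (5, -11) facing up
t=6 arc(left, 2) ⇒ (3, -9) facing left

(3, -9) facing left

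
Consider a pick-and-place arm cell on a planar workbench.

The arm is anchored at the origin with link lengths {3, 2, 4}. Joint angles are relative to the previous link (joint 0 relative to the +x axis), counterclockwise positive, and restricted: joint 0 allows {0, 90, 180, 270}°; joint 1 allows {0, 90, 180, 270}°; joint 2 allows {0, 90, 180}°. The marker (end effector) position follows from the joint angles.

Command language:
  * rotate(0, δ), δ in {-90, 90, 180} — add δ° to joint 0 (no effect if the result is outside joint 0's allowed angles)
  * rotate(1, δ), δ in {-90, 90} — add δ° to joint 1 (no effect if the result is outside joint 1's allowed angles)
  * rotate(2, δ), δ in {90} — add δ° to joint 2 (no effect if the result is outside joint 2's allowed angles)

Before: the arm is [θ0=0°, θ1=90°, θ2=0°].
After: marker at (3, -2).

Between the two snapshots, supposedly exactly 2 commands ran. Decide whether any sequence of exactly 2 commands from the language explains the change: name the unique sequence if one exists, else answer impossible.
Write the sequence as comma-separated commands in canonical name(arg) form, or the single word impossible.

rotate(2, 90), rotate(2, 90)

initial: [θ0=0°, θ1=90°, θ2=0°]
1. rotate(2, 90) → [θ0=0°, θ1=90°, θ2=90°]
2. rotate(2, 90) → [θ0=0°, θ1=90°, θ2=180°]
all 36 alternatives checked — unique.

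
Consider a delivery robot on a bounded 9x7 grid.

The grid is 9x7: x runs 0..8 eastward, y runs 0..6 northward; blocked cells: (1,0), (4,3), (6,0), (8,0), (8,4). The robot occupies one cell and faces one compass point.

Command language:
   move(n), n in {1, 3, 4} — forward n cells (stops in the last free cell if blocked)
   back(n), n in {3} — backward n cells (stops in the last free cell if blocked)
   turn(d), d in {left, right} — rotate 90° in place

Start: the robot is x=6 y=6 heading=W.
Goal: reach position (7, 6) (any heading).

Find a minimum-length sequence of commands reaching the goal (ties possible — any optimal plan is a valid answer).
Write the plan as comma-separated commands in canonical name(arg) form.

back(3), move(1)

from: x=6 y=6 heading=W
[1] after back(3): x=8 y=6 heading=W
[2] after move(1): x=7 y=6 heading=W
no 1-step plan works, so 2 is optimal.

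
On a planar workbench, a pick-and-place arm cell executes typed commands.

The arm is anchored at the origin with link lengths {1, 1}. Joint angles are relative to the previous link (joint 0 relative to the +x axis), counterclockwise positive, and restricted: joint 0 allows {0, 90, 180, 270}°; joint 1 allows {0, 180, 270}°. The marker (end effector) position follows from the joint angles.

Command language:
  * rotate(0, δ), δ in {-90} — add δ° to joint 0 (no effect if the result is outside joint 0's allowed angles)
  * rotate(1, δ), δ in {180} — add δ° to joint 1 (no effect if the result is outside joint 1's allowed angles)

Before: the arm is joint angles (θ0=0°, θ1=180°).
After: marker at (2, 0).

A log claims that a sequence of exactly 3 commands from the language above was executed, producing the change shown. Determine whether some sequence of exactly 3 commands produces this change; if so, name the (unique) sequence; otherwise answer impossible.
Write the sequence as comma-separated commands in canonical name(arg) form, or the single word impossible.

start: joint angles (θ0=0°, θ1=180°)
step 1 (rotate(1, 180)): joint angles (θ0=0°, θ1=0°)
step 2 (rotate(1, 180)): joint angles (θ0=0°, θ1=180°)
step 3 (rotate(1, 180)): joint angles (θ0=0°, θ1=0°)
no rival 3-sequence matches.

rotate(1, 180), rotate(1, 180), rotate(1, 180)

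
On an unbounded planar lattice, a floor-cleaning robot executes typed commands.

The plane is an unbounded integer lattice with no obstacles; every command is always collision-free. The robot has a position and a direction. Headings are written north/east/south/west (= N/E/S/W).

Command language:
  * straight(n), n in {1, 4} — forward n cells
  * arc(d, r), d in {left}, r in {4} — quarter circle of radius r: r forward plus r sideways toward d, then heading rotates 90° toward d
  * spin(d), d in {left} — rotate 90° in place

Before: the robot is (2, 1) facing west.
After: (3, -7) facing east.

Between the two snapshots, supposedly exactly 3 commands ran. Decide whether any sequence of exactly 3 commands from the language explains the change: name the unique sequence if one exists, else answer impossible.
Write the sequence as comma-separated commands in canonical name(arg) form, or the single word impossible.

arc(left, 4), arc(left, 4), straight(1)

key: running straight(1) before arc(left, 4) would end elsewhere — order is forced
initial: (2, 1) facing west
[1] after arc(left, 4): (-2, -3) facing south
[2] after arc(left, 4): (2, -7) facing east
[3] after straight(1): (3, -7) facing east
no rival 3-sequence matches.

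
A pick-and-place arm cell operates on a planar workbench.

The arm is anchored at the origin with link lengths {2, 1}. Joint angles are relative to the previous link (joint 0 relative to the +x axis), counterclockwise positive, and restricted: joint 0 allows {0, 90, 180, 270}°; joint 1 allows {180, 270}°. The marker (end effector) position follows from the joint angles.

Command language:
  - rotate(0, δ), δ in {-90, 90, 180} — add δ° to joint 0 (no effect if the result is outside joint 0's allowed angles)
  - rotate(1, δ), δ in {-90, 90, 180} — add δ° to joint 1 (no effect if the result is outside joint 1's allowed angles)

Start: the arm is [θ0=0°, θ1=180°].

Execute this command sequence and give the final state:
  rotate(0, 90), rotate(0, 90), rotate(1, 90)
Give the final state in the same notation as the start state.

[θ0=180°, θ1=270°]

t0: [θ0=0°, θ1=180°]
1. rotate(0, 90) → [θ0=90°, θ1=180°]
2. rotate(0, 90) → [θ0=180°, θ1=180°]
3. rotate(1, 90) → [θ0=180°, θ1=270°]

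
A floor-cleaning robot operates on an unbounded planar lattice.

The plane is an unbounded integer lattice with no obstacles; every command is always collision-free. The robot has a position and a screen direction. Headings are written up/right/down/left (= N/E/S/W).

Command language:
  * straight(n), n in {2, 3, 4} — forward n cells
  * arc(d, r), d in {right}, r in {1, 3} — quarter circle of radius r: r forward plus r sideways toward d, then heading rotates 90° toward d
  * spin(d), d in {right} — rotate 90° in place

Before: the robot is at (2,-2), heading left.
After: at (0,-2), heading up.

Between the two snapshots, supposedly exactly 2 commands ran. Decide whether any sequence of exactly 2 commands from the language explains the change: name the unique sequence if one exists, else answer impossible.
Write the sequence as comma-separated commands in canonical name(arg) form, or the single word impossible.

straight(2), spin(right)

key: running spin(right) before straight(2) would end elsewhere — order is forced
start: at (2,-2), heading left
t=1 straight(2) ⇒ at (0,-2), heading left
t=2 spin(right) ⇒ at (0,-2), heading up
no rival 2-sequence matches.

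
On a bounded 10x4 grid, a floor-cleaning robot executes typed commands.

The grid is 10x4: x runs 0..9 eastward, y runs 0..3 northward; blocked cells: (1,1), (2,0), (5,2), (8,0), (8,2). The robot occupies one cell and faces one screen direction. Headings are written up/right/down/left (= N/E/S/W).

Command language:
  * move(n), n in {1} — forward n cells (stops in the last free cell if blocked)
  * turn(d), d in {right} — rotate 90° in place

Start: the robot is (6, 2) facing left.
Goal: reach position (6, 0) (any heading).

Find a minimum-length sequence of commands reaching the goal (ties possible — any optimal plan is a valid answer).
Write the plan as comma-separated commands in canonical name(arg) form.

t0: (6, 2) facing left
[1] after turn(right): (6, 2) facing up
[2] after turn(right): (6, 2) facing right
[3] after turn(right): (6, 2) facing down
[4] after move(1): (6, 1) facing down
[5] after move(1): (6, 0) facing down
shorter routes all fall short; 5 is best.

turn(right), turn(right), turn(right), move(1), move(1)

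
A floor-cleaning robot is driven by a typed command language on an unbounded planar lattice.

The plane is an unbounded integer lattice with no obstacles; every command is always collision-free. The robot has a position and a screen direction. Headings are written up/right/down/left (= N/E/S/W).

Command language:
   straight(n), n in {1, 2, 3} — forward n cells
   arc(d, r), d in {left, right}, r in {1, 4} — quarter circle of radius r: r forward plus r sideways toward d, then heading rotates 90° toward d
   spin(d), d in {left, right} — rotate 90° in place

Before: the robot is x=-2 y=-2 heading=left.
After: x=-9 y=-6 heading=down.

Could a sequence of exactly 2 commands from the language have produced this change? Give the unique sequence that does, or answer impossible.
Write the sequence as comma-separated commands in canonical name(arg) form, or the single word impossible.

key: running arc(left, 4) before straight(3) would end elsewhere — order is forced
from: x=-2 y=-2 heading=left
step 1 (straight(3)): x=-5 y=-2 heading=left
step 2 (arc(left, 4)): x=-9 y=-6 heading=down
no other 2-command option fits: unique.

straight(3), arc(left, 4)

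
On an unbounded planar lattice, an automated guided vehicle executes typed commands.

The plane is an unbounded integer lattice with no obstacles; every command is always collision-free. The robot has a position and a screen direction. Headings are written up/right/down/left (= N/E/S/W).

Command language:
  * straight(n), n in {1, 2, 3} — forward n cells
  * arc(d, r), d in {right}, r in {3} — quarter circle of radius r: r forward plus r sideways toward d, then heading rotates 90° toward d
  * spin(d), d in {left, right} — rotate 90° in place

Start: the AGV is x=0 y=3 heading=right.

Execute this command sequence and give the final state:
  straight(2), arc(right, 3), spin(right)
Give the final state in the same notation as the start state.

x=5 y=0 heading=left

t0: x=0 y=3 heading=right
1. straight(2) → x=2 y=3 heading=right
2. arc(right, 3) → x=5 y=0 heading=down
3. spin(right) → x=5 y=0 heading=left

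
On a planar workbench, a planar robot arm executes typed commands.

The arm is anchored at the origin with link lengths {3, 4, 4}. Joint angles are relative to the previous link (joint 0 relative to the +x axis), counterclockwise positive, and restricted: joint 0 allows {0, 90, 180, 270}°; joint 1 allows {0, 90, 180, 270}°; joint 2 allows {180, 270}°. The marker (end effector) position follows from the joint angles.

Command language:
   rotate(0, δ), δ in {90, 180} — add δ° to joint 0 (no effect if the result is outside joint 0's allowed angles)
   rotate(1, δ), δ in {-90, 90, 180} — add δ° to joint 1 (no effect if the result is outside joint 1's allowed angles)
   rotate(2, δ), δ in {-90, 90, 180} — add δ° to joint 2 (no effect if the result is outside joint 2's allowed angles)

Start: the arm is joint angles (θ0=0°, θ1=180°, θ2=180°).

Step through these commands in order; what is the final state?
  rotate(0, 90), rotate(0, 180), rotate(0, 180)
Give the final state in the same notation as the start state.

from: joint angles (θ0=0°, θ1=180°, θ2=180°)
1. rotate(0, 90) → joint angles (θ0=90°, θ1=180°, θ2=180°)
2. rotate(0, 180) → joint angles (θ0=270°, θ1=180°, θ2=180°)
3. rotate(0, 180) → joint angles (θ0=90°, θ1=180°, θ2=180°)

joint angles (θ0=90°, θ1=180°, θ2=180°)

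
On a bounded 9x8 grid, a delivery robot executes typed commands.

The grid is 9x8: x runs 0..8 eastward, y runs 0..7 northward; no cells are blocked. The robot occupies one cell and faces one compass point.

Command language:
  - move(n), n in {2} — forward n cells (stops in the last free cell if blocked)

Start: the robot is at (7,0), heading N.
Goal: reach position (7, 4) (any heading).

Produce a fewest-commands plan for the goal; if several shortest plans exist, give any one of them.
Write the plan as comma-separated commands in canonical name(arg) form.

move(2), move(2)

initial: at (7,0), heading N
step 1 (move(2)): at (7,2), heading N
step 2 (move(2)): at (7,4), heading N
minimal: 2 command(s), checked below 2.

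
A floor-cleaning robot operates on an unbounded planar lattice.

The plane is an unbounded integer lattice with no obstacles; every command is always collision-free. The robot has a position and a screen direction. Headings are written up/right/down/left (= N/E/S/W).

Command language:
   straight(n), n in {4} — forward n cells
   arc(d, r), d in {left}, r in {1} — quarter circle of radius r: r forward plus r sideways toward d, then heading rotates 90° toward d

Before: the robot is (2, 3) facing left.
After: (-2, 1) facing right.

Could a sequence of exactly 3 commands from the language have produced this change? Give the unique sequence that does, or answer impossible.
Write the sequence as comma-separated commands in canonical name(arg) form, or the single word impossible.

straight(4), arc(left, 1), arc(left, 1)

key: position moved to (-2,1) AND the heading swung to E — translation plus rotation needed
begin: (2, 3) facing left
1. straight(4) → (-2, 3) facing left
2. arc(left, 1) → (-3, 2) facing down
3. arc(left, 1) → (-2, 1) facing right
no other 3-command option fits: unique.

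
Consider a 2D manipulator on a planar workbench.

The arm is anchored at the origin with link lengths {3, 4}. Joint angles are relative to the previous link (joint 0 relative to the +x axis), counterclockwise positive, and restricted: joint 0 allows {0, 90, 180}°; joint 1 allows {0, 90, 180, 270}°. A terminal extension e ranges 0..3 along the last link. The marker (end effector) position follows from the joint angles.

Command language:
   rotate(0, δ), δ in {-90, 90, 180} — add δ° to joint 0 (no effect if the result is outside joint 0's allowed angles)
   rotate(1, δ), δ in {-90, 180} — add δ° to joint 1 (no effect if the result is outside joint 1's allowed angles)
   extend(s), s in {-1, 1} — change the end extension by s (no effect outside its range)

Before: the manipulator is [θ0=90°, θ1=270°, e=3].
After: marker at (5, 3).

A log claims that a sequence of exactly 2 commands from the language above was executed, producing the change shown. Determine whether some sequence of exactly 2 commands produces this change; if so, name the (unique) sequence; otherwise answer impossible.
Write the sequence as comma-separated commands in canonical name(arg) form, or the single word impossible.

extend(-1), extend(-1)

from: [θ0=90°, θ1=270°, e=3]
t=1 extend(-1) ⇒ [θ0=90°, θ1=270°, e=2]
t=2 extend(-1) ⇒ [θ0=90°, θ1=270°, e=1]
no other 2-command option fits: unique.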